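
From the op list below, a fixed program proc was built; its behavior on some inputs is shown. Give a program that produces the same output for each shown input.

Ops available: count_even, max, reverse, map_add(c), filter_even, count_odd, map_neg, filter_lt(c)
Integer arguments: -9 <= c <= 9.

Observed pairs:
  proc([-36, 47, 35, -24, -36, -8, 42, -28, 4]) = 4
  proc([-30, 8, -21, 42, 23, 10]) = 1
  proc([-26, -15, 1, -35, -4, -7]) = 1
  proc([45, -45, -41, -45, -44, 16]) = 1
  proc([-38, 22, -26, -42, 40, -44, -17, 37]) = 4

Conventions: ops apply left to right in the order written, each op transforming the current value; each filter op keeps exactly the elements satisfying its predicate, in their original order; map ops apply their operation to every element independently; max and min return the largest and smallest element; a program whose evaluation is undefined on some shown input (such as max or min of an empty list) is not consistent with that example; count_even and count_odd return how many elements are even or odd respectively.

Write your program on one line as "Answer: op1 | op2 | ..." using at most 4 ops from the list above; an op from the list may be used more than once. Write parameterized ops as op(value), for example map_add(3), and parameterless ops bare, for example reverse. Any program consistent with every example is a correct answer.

map_add(9) | filter_lt(-7) | map_neg | count_odd

Check, running the answer program on each example:
  [-36, 47, 35, -24, -36, -8, 42, -28, 4] -> [-27, 56, 44, -15, -27, 1, 51, -19, 13] -> [-27, -15, -27, -19] -> [27, 15, 27, 19] -> 4
  [-30, 8, -21, 42, 23, 10] -> [-21, 17, -12, 51, 32, 19] -> [-21, -12] -> [21, 12] -> 1
  [-26, -15, 1, -35, -4, -7] -> [-17, -6, 10, -26, 5, 2] -> [-17, -26] -> [17, 26] -> 1
  [45, -45, -41, -45, -44, 16] -> [54, -36, -32, -36, -35, 25] -> [-36, -32, -36, -35] -> [36, 32, 36, 35] -> 1
  [-38, 22, -26, -42, 40, -44, -17, 37] -> [-29, 31, -17, -33, 49, -35, -8, 46] -> [-29, -17, -33, -35, -8] -> [29, 17, 33, 35, 8] -> 4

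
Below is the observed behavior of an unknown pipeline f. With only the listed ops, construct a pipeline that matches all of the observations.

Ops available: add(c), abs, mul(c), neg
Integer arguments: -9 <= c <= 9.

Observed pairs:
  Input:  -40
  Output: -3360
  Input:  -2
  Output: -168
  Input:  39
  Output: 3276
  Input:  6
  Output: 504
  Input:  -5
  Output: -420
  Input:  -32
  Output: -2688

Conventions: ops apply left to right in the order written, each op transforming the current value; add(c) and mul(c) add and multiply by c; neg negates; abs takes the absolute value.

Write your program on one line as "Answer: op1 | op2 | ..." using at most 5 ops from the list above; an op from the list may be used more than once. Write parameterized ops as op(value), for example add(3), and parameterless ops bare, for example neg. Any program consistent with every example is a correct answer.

mul(6) | mul(7) | mul(-1) | mul(-2)

Check, running the answer program on each example:
  -40 -> -240 -> -1680 -> 1680 -> -3360
  -2 -> -12 -> -84 -> 84 -> -168
  39 -> 234 -> 1638 -> -1638 -> 3276
  6 -> 36 -> 252 -> -252 -> 504
  -5 -> -30 -> -210 -> 210 -> -420
  -32 -> -192 -> -1344 -> 1344 -> -2688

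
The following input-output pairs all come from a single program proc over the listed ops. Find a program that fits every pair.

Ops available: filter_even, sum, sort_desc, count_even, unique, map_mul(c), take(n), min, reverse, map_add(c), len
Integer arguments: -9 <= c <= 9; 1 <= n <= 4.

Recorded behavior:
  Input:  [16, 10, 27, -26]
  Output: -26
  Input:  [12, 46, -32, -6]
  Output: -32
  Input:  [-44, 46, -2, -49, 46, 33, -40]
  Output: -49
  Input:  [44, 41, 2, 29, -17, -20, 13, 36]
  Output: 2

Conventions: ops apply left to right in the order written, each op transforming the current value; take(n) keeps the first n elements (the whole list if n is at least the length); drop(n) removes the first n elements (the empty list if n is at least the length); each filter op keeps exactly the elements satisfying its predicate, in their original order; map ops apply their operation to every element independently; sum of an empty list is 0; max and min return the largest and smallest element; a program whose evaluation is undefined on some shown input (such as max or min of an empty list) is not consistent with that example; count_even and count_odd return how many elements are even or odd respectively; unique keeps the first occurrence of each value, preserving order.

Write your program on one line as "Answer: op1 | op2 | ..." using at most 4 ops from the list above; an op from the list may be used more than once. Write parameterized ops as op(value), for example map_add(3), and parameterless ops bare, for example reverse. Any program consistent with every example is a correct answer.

take(4) | reverse | sort_desc | min

Check, running the answer program on each example:
  [16, 10, 27, -26] -> [16, 10, 27, -26] -> [-26, 27, 10, 16] -> [27, 16, 10, -26] -> -26
  [12, 46, -32, -6] -> [12, 46, -32, -6] -> [-6, -32, 46, 12] -> [46, 12, -6, -32] -> -32
  [-44, 46, -2, -49, 46, 33, -40] -> [-44, 46, -2, -49] -> [-49, -2, 46, -44] -> [46, -2, -44, -49] -> -49
  [44, 41, 2, 29, -17, -20, 13, 36] -> [44, 41, 2, 29] -> [29, 2, 41, 44] -> [44, 41, 29, 2] -> 2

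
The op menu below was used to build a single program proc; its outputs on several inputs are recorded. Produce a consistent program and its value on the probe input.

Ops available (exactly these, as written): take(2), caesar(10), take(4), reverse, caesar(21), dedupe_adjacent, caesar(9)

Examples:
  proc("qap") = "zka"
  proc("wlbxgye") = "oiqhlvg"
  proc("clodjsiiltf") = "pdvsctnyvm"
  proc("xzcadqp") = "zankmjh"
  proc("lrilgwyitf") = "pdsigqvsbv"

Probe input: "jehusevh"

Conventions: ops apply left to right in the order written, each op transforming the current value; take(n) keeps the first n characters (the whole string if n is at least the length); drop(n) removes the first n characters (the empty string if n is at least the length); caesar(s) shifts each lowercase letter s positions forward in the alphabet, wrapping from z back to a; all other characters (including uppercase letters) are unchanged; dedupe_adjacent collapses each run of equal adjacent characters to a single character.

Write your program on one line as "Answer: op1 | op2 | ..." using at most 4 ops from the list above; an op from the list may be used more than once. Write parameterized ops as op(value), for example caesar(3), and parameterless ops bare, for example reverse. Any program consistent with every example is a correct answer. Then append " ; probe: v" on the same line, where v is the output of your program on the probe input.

caesar(10) | reverse | dedupe_adjacent ; probe: "rfocerot"

Check, running the answer program on each example:
  "qap" -> "akz" -> "zka" -> "zka"
  "wlbxgye" -> "gvlhqio" -> "oiqhlvg" -> "oiqhlvg"
  "clodjsiiltf" -> "mvyntcssvdp" -> "pdvssctnyvm" -> "pdvsctnyvm"
  "xzcadqp" -> "hjmknaz" -> "zankmjh" -> "zankmjh"
  "lrilgwyitf" -> "vbsvqgisdp" -> "pdsigqvsbv" -> "pdsigqvsbv"
  probe: "jehusevh" -> "torecofr" -> "rfocerot" -> "rfocerot"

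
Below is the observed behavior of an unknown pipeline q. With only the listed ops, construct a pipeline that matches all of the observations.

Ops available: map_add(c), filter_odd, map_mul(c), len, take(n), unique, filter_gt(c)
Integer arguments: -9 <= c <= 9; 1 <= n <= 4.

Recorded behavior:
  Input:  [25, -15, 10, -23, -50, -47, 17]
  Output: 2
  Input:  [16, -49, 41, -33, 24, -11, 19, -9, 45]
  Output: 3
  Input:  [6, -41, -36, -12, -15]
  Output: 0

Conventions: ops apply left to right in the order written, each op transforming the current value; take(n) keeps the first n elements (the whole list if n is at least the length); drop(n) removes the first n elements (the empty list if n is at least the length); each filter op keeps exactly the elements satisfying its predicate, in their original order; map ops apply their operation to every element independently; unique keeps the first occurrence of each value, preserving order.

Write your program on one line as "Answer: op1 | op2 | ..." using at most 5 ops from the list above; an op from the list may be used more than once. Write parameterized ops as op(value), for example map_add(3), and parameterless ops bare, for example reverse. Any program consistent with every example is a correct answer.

map_add(6) | filter_odd | filter_gt(3) | len

Check, running the answer program on each example:
  [25, -15, 10, -23, -50, -47, 17] -> [31, -9, 16, -17, -44, -41, 23] -> [31, -9, -17, -41, 23] -> [31, 23] -> 2
  [16, -49, 41, -33, 24, -11, 19, -9, 45] -> [22, -43, 47, -27, 30, -5, 25, -3, 51] -> [-43, 47, -27, -5, 25, -3, 51] -> [47, 25, 51] -> 3
  [6, -41, -36, -12, -15] -> [12, -35, -30, -6, -9] -> [-35, -9] -> [] -> 0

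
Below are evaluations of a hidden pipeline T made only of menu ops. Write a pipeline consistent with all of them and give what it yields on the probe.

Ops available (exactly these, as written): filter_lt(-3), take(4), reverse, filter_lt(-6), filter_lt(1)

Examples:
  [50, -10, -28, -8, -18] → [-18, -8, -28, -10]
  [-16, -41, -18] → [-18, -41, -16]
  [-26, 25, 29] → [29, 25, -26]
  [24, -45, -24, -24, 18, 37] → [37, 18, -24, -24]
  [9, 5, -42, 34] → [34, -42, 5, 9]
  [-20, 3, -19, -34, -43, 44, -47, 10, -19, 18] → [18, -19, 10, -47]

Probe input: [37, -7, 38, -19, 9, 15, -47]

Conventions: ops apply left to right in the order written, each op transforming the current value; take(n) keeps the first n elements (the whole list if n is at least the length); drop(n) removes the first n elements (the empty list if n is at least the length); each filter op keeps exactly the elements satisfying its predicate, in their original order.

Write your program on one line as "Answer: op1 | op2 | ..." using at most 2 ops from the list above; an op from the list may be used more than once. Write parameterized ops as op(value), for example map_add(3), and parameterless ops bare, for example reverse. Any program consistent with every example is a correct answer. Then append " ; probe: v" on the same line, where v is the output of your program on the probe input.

reverse | take(4) ; probe: [-47, 15, 9, -19]

Check, running the answer program on each example:
  [50, -10, -28, -8, -18] -> [-18, -8, -28, -10, 50] -> [-18, -8, -28, -10]
  [-16, -41, -18] -> [-18, -41, -16] -> [-18, -41, -16]
  [-26, 25, 29] -> [29, 25, -26] -> [29, 25, -26]
  [24, -45, -24, -24, 18, 37] -> [37, 18, -24, -24, -45, 24] -> [37, 18, -24, -24]
  [9, 5, -42, 34] -> [34, -42, 5, 9] -> [34, -42, 5, 9]
  [-20, 3, -19, -34, -43, 44, -47, 10, -19, 18] -> [18, -19, 10, -47, 44, -43, -34, -19, 3, -20] -> [18, -19, 10, -47]
  probe: [37, -7, 38, -19, 9, 15, -47] -> [-47, 15, 9, -19, 38, -7, 37] -> [-47, 15, 9, -19]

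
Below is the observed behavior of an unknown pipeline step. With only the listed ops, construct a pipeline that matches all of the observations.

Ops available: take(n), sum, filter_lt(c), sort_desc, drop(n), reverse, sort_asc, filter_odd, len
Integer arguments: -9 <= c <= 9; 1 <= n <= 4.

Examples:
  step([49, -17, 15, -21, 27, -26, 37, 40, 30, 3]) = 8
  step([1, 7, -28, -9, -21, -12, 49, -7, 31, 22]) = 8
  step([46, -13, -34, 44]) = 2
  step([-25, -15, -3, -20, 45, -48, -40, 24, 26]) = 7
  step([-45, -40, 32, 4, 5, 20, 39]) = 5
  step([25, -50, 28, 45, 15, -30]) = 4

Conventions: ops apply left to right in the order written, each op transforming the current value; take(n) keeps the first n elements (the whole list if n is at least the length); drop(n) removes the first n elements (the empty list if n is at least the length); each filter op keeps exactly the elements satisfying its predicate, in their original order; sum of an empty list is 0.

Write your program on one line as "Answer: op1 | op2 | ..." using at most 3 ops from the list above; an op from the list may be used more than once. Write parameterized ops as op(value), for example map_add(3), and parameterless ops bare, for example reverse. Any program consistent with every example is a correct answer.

drop(2) | reverse | len

Check, running the answer program on each example:
  [49, -17, 15, -21, 27, -26, 37, 40, 30, 3] -> [15, -21, 27, -26, 37, 40, 30, 3] -> [3, 30, 40, 37, -26, 27, -21, 15] -> 8
  [1, 7, -28, -9, -21, -12, 49, -7, 31, 22] -> [-28, -9, -21, -12, 49, -7, 31, 22] -> [22, 31, -7, 49, -12, -21, -9, -28] -> 8
  [46, -13, -34, 44] -> [-34, 44] -> [44, -34] -> 2
  [-25, -15, -3, -20, 45, -48, -40, 24, 26] -> [-3, -20, 45, -48, -40, 24, 26] -> [26, 24, -40, -48, 45, -20, -3] -> 7
  [-45, -40, 32, 4, 5, 20, 39] -> [32, 4, 5, 20, 39] -> [39, 20, 5, 4, 32] -> 5
  [25, -50, 28, 45, 15, -30] -> [28, 45, 15, -30] -> [-30, 15, 45, 28] -> 4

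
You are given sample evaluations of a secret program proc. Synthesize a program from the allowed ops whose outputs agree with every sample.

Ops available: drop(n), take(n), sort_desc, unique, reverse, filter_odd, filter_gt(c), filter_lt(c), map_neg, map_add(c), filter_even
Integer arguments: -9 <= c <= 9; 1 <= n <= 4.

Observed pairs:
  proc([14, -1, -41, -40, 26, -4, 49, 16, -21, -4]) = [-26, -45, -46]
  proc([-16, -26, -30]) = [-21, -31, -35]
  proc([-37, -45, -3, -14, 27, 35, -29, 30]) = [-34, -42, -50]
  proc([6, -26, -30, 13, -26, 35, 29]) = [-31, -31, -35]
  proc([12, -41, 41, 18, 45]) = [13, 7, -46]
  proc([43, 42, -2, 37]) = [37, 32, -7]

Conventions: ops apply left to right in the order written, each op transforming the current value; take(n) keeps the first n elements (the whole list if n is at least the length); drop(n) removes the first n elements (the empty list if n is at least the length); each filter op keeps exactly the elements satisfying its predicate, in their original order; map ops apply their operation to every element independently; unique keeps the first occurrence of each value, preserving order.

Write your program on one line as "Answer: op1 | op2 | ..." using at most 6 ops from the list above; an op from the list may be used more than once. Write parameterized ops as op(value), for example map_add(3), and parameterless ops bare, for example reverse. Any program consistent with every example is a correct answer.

sort_desc | reverse | map_add(-5) | take(3) | sort_desc

Check, running the answer program on each example:
  [14, -1, -41, -40, 26, -4, 49, 16, -21, -4] -> [49, 26, 16, 14, -1, -4, -4, -21, -40, -41] -> [-41, -40, -21, -4, -4, -1, 14, 16, 26, 49] -> [-46, -45, -26, -9, -9, -6, 9, 11, 21, 44] -> [-46, -45, -26] -> [-26, -45, -46]
  [-16, -26, -30] -> [-16, -26, -30] -> [-30, -26, -16] -> [-35, -31, -21] -> [-35, -31, -21] -> [-21, -31, -35]
  [-37, -45, -3, -14, 27, 35, -29, 30] -> [35, 30, 27, -3, -14, -29, -37, -45] -> [-45, -37, -29, -14, -3, 27, 30, 35] -> [-50, -42, -34, -19, -8, 22, 25, 30] -> [-50, -42, -34] -> [-34, -42, -50]
  [6, -26, -30, 13, -26, 35, 29] -> [35, 29, 13, 6, -26, -26, -30] -> [-30, -26, -26, 6, 13, 29, 35] -> [-35, -31, -31, 1, 8, 24, 30] -> [-35, -31, -31] -> [-31, -31, -35]
  [12, -41, 41, 18, 45] -> [45, 41, 18, 12, -41] -> [-41, 12, 18, 41, 45] -> [-46, 7, 13, 36, 40] -> [-46, 7, 13] -> [13, 7, -46]
  [43, 42, -2, 37] -> [43, 42, 37, -2] -> [-2, 37, 42, 43] -> [-7, 32, 37, 38] -> [-7, 32, 37] -> [37, 32, -7]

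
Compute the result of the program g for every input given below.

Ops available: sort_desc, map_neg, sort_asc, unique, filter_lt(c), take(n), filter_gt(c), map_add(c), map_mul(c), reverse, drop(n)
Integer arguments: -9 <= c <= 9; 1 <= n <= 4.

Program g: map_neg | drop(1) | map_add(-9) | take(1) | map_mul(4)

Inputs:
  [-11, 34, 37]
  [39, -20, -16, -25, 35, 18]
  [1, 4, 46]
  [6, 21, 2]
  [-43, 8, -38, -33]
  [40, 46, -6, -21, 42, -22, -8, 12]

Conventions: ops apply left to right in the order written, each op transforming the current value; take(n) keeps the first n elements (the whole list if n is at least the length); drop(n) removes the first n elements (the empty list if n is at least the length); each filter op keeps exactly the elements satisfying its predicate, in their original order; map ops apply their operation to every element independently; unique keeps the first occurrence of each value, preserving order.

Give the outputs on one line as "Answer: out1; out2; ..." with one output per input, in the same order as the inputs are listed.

[-172]; [44]; [-52]; [-120]; [-68]; [-220]

Execution, op by op:
  [-11, 34, 37] -> [11, -34, -37] -> [-34, -37] -> [-43, -46] -> [-43] -> [-172]
  [39, -20, -16, -25, 35, 18] -> [-39, 20, 16, 25, -35, -18] -> [20, 16, 25, -35, -18] -> [11, 7, 16, -44, -27] -> [11] -> [44]
  [1, 4, 46] -> [-1, -4, -46] -> [-4, -46] -> [-13, -55] -> [-13] -> [-52]
  [6, 21, 2] -> [-6, -21, -2] -> [-21, -2] -> [-30, -11] -> [-30] -> [-120]
  [-43, 8, -38, -33] -> [43, -8, 38, 33] -> [-8, 38, 33] -> [-17, 29, 24] -> [-17] -> [-68]
  [40, 46, -6, -21, 42, -22, -8, 12] -> [-40, -46, 6, 21, -42, 22, 8, -12] -> [-46, 6, 21, -42, 22, 8, -12] -> [-55, -3, 12, -51, 13, -1, -21] -> [-55] -> [-220]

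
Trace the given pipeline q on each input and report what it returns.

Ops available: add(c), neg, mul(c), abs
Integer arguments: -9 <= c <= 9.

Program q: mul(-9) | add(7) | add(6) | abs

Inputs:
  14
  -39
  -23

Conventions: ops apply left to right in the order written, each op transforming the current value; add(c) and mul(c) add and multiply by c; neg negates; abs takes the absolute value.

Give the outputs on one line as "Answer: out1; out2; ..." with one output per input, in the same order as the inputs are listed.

Execution, op by op:
  14 -> -126 -> -119 -> -113 -> 113
  -39 -> 351 -> 358 -> 364 -> 364
  -23 -> 207 -> 214 -> 220 -> 220

113; 364; 220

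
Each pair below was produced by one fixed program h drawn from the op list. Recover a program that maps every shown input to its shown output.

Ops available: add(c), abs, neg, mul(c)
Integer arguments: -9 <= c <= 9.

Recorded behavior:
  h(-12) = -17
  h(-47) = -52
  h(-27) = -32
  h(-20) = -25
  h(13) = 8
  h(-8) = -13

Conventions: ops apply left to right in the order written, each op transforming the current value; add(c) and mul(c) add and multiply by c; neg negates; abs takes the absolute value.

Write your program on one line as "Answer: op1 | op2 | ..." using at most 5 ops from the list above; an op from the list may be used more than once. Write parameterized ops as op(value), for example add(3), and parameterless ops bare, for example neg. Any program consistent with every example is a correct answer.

add(4) | neg | add(9) | neg

Check, running the answer program on each example:
  -12 -> -8 -> 8 -> 17 -> -17
  -47 -> -43 -> 43 -> 52 -> -52
  -27 -> -23 -> 23 -> 32 -> -32
  -20 -> -16 -> 16 -> 25 -> -25
  13 -> 17 -> -17 -> -8 -> 8
  -8 -> -4 -> 4 -> 13 -> -13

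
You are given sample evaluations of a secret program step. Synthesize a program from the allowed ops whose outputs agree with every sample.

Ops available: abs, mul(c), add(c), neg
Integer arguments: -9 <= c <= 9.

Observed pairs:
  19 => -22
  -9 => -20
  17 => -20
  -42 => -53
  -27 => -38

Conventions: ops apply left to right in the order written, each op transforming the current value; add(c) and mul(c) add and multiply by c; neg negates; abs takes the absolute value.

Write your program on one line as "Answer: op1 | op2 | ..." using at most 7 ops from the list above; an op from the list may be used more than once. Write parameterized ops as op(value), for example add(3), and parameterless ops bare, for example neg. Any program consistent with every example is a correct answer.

add(-9) | add(5) | neg | abs | add(7) | neg

Check, running the answer program on each example:
  19 -> 10 -> 15 -> -15 -> 15 -> 22 -> -22
  -9 -> -18 -> -13 -> 13 -> 13 -> 20 -> -20
  17 -> 8 -> 13 -> -13 -> 13 -> 20 -> -20
  -42 -> -51 -> -46 -> 46 -> 46 -> 53 -> -53
  -27 -> -36 -> -31 -> 31 -> 31 -> 38 -> -38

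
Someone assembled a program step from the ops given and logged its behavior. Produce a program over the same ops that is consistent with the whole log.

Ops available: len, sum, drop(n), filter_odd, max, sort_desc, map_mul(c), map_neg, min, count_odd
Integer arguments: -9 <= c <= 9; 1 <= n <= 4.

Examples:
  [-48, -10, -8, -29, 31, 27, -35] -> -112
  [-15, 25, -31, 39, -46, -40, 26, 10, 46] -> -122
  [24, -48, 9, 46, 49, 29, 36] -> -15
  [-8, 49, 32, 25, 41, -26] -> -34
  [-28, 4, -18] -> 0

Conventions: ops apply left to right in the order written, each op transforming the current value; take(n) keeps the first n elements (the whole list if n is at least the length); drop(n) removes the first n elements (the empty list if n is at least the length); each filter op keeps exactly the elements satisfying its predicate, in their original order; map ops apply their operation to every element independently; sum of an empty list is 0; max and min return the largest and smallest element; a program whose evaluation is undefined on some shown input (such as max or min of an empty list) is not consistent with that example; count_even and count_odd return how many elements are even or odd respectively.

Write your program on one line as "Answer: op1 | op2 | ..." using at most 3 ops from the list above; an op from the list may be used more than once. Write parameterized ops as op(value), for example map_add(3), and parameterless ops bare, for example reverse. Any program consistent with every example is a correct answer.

sort_desc | drop(4) | sum

Check, running the answer program on each example:
  [-48, -10, -8, -29, 31, 27, -35] -> [31, 27, -8, -10, -29, -35, -48] -> [-29, -35, -48] -> -112
  [-15, 25, -31, 39, -46, -40, 26, 10, 46] -> [46, 39, 26, 25, 10, -15, -31, -40, -46] -> [10, -15, -31, -40, -46] -> -122
  [24, -48, 9, 46, 49, 29, 36] -> [49, 46, 36, 29, 24, 9, -48] -> [24, 9, -48] -> -15
  [-8, 49, 32, 25, 41, -26] -> [49, 41, 32, 25, -8, -26] -> [-8, -26] -> -34
  [-28, 4, -18] -> [4, -18, -28] -> [] -> 0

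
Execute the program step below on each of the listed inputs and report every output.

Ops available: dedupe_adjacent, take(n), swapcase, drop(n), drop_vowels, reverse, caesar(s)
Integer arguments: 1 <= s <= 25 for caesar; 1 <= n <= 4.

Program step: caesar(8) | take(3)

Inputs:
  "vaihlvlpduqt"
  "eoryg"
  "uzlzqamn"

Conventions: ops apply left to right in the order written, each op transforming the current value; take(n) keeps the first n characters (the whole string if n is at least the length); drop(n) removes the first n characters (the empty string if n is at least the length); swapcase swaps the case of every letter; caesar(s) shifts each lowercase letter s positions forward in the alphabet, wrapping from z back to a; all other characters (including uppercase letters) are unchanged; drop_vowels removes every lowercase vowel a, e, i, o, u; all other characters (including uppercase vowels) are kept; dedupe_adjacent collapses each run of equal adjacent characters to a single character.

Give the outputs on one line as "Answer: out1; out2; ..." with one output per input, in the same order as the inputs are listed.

"diq"; "mwz"; "cht"

Execution, op by op:
  "vaihlvlpduqt" -> "diqptdtxlcyb" -> "diq"
  "eoryg" -> "mwzgo" -> "mwz"
  "uzlzqamn" -> "chthyiuv" -> "cht"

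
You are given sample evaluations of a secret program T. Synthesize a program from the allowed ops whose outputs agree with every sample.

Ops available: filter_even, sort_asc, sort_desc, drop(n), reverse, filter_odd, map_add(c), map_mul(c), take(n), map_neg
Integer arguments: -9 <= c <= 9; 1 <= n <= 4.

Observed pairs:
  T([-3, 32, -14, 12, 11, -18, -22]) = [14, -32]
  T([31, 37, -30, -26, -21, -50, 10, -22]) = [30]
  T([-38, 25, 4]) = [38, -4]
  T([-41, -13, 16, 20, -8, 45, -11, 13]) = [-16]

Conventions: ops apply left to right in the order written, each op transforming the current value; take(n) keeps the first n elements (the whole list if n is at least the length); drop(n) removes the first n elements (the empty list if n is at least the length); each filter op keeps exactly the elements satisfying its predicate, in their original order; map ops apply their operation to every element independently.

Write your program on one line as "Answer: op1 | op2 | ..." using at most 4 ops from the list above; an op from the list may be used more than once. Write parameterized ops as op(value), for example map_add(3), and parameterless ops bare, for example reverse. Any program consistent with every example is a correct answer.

take(3) | sort_asc | filter_even | map_neg

Check, running the answer program on each example:
  [-3, 32, -14, 12, 11, -18, -22] -> [-3, 32, -14] -> [-14, -3, 32] -> [-14, 32] -> [14, -32]
  [31, 37, -30, -26, -21, -50, 10, -22] -> [31, 37, -30] -> [-30, 31, 37] -> [-30] -> [30]
  [-38, 25, 4] -> [-38, 25, 4] -> [-38, 4, 25] -> [-38, 4] -> [38, -4]
  [-41, -13, 16, 20, -8, 45, -11, 13] -> [-41, -13, 16] -> [-41, -13, 16] -> [16] -> [-16]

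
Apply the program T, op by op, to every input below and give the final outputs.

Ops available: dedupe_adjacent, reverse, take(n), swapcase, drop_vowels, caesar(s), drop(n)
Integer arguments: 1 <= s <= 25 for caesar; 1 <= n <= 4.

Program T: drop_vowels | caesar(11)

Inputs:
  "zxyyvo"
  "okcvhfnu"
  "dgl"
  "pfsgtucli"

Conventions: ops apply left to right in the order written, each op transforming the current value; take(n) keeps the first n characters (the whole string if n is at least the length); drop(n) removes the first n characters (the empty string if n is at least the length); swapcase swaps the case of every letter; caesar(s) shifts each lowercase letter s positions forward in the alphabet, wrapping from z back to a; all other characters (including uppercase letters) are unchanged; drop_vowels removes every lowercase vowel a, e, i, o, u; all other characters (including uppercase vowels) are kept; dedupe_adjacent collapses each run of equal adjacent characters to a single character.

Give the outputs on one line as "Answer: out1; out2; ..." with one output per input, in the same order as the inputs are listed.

"kijjg"; "vngsqy"; "orw"; "aqdrenw"

Execution, op by op:
  "zxyyvo" -> "zxyyv" -> "kijjg"
  "okcvhfnu" -> "kcvhfn" -> "vngsqy"
  "dgl" -> "dgl" -> "orw"
  "pfsgtucli" -> "pfsgtcl" -> "aqdrenw"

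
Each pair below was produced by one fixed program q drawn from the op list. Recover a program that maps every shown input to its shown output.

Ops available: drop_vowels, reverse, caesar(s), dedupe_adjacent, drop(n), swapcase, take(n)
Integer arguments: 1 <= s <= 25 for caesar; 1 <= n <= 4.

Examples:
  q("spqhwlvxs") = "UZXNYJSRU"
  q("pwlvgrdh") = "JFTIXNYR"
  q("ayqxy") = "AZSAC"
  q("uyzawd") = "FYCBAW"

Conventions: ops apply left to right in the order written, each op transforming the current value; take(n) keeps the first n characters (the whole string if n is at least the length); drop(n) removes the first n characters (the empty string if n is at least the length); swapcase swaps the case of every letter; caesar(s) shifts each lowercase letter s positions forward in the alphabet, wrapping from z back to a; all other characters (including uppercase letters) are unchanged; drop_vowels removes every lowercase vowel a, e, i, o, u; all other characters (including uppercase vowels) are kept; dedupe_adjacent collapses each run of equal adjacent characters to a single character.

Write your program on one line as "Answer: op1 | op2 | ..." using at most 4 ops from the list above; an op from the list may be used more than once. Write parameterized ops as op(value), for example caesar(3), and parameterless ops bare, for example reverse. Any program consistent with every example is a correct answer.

caesar(2) | swapcase | reverse

Check, running the answer program on each example:
  "spqhwlvxs" -> "ursjynxzu" -> "URSJYNXZU" -> "UZXNYJSRU"
  "pwlvgrdh" -> "rynxitfj" -> "RYNXITFJ" -> "JFTIXNYR"
  "ayqxy" -> "casza" -> "CASZA" -> "AZSAC"
  "uyzawd" -> "wabcyf" -> "WABCYF" -> "FYCBAW"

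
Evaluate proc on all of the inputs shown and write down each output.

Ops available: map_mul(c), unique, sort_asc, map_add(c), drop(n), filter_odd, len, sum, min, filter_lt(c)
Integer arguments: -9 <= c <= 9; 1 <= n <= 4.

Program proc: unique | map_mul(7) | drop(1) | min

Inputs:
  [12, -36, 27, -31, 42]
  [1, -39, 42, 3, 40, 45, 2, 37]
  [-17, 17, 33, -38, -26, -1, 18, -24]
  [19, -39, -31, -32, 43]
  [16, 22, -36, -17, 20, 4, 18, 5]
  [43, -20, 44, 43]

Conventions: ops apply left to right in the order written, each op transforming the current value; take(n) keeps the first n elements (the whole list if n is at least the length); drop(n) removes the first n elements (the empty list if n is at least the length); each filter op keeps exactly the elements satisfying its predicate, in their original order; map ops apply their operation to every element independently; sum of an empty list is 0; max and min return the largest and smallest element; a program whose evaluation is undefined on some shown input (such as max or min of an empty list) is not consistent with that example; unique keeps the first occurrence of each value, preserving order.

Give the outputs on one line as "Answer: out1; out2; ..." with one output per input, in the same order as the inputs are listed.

Execution, op by op:
  [12, -36, 27, -31, 42] -> [12, -36, 27, -31, 42] -> [84, -252, 189, -217, 294] -> [-252, 189, -217, 294] -> -252
  [1, -39, 42, 3, 40, 45, 2, 37] -> [1, -39, 42, 3, 40, 45, 2, 37] -> [7, -273, 294, 21, 280, 315, 14, 259] -> [-273, 294, 21, 280, 315, 14, 259] -> -273
  [-17, 17, 33, -38, -26, -1, 18, -24] -> [-17, 17, 33, -38, -26, -1, 18, -24] -> [-119, 119, 231, -266, -182, -7, 126, -168] -> [119, 231, -266, -182, -7, 126, -168] -> -266
  [19, -39, -31, -32, 43] -> [19, -39, -31, -32, 43] -> [133, -273, -217, -224, 301] -> [-273, -217, -224, 301] -> -273
  [16, 22, -36, -17, 20, 4, 18, 5] -> [16, 22, -36, -17, 20, 4, 18, 5] -> [112, 154, -252, -119, 140, 28, 126, 35] -> [154, -252, -119, 140, 28, 126, 35] -> -252
  [43, -20, 44, 43] -> [43, -20, 44] -> [301, -140, 308] -> [-140, 308] -> -140

-252; -273; -266; -273; -252; -140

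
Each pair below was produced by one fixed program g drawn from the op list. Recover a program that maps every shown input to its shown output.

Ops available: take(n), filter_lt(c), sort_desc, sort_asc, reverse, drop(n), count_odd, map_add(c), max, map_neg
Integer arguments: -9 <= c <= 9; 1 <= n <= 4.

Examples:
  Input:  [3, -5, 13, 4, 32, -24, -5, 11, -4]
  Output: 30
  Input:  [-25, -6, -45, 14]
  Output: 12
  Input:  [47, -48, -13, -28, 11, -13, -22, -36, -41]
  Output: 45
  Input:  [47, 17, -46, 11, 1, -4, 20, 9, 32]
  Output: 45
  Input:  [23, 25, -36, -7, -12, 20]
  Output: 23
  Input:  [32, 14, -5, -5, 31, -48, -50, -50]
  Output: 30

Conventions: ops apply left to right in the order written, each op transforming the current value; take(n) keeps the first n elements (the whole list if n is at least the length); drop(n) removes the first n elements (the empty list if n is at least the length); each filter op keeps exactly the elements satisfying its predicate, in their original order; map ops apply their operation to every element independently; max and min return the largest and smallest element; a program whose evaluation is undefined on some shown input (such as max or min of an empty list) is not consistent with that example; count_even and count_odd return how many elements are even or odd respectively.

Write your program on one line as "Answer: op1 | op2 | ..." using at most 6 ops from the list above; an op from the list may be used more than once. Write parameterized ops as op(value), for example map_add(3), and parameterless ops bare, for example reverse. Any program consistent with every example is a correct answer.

map_neg | filter_lt(5) | map_neg | map_add(-2) | max

Check, running the answer program on each example:
  [3, -5, 13, 4, 32, -24, -5, 11, -4] -> [-3, 5, -13, -4, -32, 24, 5, -11, 4] -> [-3, -13, -4, -32, -11, 4] -> [3, 13, 4, 32, 11, -4] -> [1, 11, 2, 30, 9, -6] -> 30
  [-25, -6, -45, 14] -> [25, 6, 45, -14] -> [-14] -> [14] -> [12] -> 12
  [47, -48, -13, -28, 11, -13, -22, -36, -41] -> [-47, 48, 13, 28, -11, 13, 22, 36, 41] -> [-47, -11] -> [47, 11] -> [45, 9] -> 45
  [47, 17, -46, 11, 1, -4, 20, 9, 32] -> [-47, -17, 46, -11, -1, 4, -20, -9, -32] -> [-47, -17, -11, -1, 4, -20, -9, -32] -> [47, 17, 11, 1, -4, 20, 9, 32] -> [45, 15, 9, -1, -6, 18, 7, 30] -> 45
  [23, 25, -36, -7, -12, 20] -> [-23, -25, 36, 7, 12, -20] -> [-23, -25, -20] -> [23, 25, 20] -> [21, 23, 18] -> 23
  [32, 14, -5, -5, 31, -48, -50, -50] -> [-32, -14, 5, 5, -31, 48, 50, 50] -> [-32, -14, -31] -> [32, 14, 31] -> [30, 12, 29] -> 30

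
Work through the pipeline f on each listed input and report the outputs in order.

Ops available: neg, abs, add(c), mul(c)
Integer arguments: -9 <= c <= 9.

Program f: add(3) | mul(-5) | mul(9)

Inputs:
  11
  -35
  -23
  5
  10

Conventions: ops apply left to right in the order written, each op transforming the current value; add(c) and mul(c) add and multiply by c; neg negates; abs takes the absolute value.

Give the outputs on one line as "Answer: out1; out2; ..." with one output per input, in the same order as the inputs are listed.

Execution, op by op:
  11 -> 14 -> -70 -> -630
  -35 -> -32 -> 160 -> 1440
  -23 -> -20 -> 100 -> 900
  5 -> 8 -> -40 -> -360
  10 -> 13 -> -65 -> -585

-630; 1440; 900; -360; -585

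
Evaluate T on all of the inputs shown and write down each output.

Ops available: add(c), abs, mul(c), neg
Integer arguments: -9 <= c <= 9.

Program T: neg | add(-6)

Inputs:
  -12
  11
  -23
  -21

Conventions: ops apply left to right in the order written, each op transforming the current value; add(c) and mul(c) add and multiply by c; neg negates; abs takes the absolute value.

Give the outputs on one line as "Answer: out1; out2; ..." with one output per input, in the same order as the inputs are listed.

6; -17; 17; 15

Execution, op by op:
  -12 -> 12 -> 6
  11 -> -11 -> -17
  -23 -> 23 -> 17
  -21 -> 21 -> 15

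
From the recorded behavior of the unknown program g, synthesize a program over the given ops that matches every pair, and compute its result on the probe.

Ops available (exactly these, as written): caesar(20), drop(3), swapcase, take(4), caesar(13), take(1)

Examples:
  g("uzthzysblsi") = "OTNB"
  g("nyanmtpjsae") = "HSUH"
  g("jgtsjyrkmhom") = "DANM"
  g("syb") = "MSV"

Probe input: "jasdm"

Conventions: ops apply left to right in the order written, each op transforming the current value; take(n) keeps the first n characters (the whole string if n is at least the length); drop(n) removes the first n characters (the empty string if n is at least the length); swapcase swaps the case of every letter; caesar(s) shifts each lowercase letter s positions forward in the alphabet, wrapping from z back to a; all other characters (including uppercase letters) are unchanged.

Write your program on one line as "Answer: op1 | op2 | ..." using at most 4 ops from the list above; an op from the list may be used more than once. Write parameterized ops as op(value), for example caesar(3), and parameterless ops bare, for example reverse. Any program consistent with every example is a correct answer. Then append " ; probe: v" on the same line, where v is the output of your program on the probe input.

caesar(20) | swapcase | take(4) ; probe: "DUMX"

Check, running the answer program on each example:
  "uzthzysblsi" -> "otnbtsmvfmc" -> "OTNBTSMVFMC" -> "OTNB"
  "nyanmtpjsae" -> "hsuhgnjdmuy" -> "HSUHGNJDMUY" -> "HSUH"
  "jgtsjyrkmhom" -> "danmdslegbig" -> "DANMDSLEGBIG" -> "DANM"
  "syb" -> "msv" -> "MSV" -> "MSV"
  probe: "jasdm" -> "dumxg" -> "DUMXG" -> "DUMX"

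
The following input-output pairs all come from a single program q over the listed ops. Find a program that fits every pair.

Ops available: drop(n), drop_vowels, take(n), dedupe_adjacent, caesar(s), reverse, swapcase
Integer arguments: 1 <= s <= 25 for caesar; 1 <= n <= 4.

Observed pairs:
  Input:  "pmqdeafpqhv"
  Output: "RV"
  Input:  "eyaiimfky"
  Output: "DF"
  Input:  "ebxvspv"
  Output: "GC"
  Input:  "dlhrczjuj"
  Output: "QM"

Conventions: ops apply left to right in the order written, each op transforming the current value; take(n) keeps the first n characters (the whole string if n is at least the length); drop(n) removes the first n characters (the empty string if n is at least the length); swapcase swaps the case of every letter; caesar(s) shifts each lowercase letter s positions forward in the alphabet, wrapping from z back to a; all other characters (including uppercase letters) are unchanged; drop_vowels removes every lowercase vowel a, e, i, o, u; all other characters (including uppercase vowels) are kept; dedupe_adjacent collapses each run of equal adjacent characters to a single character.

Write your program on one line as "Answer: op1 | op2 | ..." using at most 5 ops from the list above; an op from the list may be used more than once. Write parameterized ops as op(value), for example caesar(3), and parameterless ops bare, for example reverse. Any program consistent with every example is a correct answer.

caesar(22) | caesar(9) | take(3) | drop(1) | swapcase

Check, running the answer program on each example:
  "pmqdeafpqhv" -> "limzawblmdr" -> "urvijfkuvma" -> "urv" -> "rv" -> "RV"
  "eyaiimfky" -> "auweeibgu" -> "jdfnnrkpd" -> "jdf" -> "df" -> "DF"
  "ebxvspv" -> "axtrolr" -> "jgcaxua" -> "jgc" -> "gc" -> "GC"
  "dlhrczjuj" -> "zhdnyvfqf" -> "iqmwheozo" -> "iqm" -> "qm" -> "QM"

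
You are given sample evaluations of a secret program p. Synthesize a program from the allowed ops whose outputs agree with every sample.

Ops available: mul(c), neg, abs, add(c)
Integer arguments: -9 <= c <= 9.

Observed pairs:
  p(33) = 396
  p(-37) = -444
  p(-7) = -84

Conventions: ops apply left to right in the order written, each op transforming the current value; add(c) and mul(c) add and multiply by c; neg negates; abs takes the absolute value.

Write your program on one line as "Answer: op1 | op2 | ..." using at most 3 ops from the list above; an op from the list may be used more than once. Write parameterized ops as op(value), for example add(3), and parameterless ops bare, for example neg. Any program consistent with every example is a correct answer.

mul(-2) | mul(6) | neg

Check, running the answer program on each example:
  33 -> -66 -> -396 -> 396
  -37 -> 74 -> 444 -> -444
  -7 -> 14 -> 84 -> -84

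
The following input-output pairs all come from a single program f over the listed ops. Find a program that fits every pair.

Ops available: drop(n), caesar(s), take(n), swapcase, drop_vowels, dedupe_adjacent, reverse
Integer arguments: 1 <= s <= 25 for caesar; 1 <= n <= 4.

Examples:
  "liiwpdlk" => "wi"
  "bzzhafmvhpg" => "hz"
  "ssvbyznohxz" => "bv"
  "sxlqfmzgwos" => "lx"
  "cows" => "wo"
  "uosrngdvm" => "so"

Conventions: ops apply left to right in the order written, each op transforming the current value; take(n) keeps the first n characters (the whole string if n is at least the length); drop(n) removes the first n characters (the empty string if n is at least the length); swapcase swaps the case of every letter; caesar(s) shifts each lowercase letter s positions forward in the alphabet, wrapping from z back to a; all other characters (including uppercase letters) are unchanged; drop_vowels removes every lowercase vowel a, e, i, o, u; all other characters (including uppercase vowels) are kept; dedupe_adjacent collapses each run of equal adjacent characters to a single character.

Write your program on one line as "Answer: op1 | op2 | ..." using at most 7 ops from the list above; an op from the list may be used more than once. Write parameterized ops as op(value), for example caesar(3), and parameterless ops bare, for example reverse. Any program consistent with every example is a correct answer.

dedupe_adjacent | take(3) | drop(1) | swapcase | reverse | swapcase

Check, running the answer program on each example:
  "liiwpdlk" -> "liwpdlk" -> "liw" -> "iw" -> "IW" -> "WI" -> "wi"
  "bzzhafmvhpg" -> "bzhafmvhpg" -> "bzh" -> "zh" -> "ZH" -> "HZ" -> "hz"
  "ssvbyznohxz" -> "svbyznohxz" -> "svb" -> "vb" -> "VB" -> "BV" -> "bv"
  "sxlqfmzgwos" -> "sxlqfmzgwos" -> "sxl" -> "xl" -> "XL" -> "LX" -> "lx"
  "cows" -> "cows" -> "cow" -> "ow" -> "OW" -> "WO" -> "wo"
  "uosrngdvm" -> "uosrngdvm" -> "uos" -> "os" -> "OS" -> "SO" -> "so"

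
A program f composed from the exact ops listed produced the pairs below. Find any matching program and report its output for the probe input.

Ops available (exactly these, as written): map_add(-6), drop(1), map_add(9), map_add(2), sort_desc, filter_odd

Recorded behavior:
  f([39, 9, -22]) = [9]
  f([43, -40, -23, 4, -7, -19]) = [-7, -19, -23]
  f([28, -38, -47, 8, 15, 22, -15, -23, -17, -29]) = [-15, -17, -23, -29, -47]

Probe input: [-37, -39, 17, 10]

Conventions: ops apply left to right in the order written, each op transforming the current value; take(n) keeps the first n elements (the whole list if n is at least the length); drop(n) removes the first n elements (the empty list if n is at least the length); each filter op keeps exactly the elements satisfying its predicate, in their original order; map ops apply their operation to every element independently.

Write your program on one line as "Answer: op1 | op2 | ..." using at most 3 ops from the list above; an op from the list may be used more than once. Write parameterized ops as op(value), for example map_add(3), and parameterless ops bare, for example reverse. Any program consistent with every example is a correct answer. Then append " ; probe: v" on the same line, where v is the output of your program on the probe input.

sort_desc | filter_odd | drop(1) ; probe: [-37, -39]

Check, running the answer program on each example:
  [39, 9, -22] -> [39, 9, -22] -> [39, 9] -> [9]
  [43, -40, -23, 4, -7, -19] -> [43, 4, -7, -19, -23, -40] -> [43, -7, -19, -23] -> [-7, -19, -23]
  [28, -38, -47, 8, 15, 22, -15, -23, -17, -29] -> [28, 22, 15, 8, -15, -17, -23, -29, -38, -47] -> [15, -15, -17, -23, -29, -47] -> [-15, -17, -23, -29, -47]
  probe: [-37, -39, 17, 10] -> [17, 10, -37, -39] -> [17, -37, -39] -> [-37, -39]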